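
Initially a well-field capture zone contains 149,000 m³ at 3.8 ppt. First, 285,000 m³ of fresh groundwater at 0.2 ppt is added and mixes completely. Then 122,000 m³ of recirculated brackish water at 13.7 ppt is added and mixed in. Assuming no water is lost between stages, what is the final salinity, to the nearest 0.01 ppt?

Salt balance:
Initial salt = 149,000×3.8 = 566,200
After stage 1: salt = 566,200 + 285,000×0.2 = 623,200; volume = 434,000 m³; S = 1.436 ppt
After stage 2: salt = 623,200 + 122,000×13.7 = 2,294,600; volume = 556,000 m³
S = 2,294,600 / 556,000 = 4.127 ppt

4.13 ppt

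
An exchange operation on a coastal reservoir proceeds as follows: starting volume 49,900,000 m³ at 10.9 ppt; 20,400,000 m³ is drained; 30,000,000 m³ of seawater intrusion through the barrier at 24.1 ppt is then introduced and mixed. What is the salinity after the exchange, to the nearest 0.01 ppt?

17.56 ppt

Remaining after removal: 29,500,000 m³ at 10.9 ppt (salt = 321,550,000)
After addition: salt = 321,550,000 + 30,000,000×24.1 = 1,044,550,000; volume = 59,500,000 m³
S = 1,044,550,000 / 59,500,000 = 17.5555 ppt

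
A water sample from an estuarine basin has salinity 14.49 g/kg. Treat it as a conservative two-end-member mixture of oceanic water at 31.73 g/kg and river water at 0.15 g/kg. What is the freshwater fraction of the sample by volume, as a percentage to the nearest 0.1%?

54.6%

Let f be the freshwater fraction. Salt balance per unit volume:
f×0.15 + (1−f)×31.73 = 14.49
f = (31.73 − 14.49) / (31.73 − 0.15) = 17.24/31.58 = 0.5459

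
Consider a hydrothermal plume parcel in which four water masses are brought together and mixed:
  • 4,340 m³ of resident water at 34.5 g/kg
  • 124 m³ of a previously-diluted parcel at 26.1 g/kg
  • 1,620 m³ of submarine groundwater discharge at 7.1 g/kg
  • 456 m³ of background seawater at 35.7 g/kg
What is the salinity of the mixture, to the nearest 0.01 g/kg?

Total salt / total volume:
salt = 4,340×34.5 + 124×26.1 + 1,620×7.1 + 456×35.7 = 149,730 + 3,236.4 + 11,502 + 16,279.2 = 180,747.6
volume = 4,340 + 124 + 1,620 + 456 = 6,540 m³
S = 180,747.6 / 6,540 = 27.6372 g/kg

27.64 g/kg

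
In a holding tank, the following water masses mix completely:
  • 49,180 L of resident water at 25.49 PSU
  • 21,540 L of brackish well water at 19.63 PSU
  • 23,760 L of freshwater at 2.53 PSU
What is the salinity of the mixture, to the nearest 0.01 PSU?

18.38 PSU

By conservation of dissolved salt,
salt = 49,180×25.49 + 21,540×19.63 + 23,760×2.53 = 1,253,598.2 + 422,830.2 + 60,112.8 = 1,736,541.2
volume = 49,180 + 21,540 + 23,760 = 94,480 L
S = 1,736,541.2 / 94,480 = 18.38 PSU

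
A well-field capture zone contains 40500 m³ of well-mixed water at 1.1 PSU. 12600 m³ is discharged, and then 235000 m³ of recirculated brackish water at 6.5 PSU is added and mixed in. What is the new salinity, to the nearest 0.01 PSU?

5.93 PSU

Remaining after removal: 27,900 m³ at 1.1 PSU (salt = 30,690)
After addition: salt = 30,690 + 235,000×6.5 = 1,558,190; volume = 262,900 m³
S = 1,558,190 / 262,900 = 5.9269 PSU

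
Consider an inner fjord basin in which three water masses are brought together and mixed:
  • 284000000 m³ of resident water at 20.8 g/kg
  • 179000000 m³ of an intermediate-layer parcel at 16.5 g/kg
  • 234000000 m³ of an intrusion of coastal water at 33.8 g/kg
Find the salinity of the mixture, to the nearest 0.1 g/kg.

By conservation of dissolved salt,
salt = 284,000,000×20.8 + 179,000,000×16.5 + 234,000,000×33.8 = 5,907,200,000 + 2,953,500,000 + 7,909,200,000 = 16,769,900,000
volume = 284,000,000 + 179,000,000 + 234,000,000 = 697,000,000 m³
S = 16,769,900,000 / 697,000,000 = 24.06 g/kg

24.1 g/kg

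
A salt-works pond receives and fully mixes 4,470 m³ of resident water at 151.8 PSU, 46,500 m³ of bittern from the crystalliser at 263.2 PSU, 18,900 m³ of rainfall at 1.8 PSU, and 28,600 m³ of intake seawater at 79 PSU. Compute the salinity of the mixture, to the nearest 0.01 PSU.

154.47 PSU

Conserving salt mass:
salt = 4,470×151.8 + 46,500×263.2 + 18,900×1.8 + 28,600×79 = 678,546 + 12,238,800 + 34,020 + 2,259,400 = 15,210,766
volume = 4,470 + 46,500 + 18,900 + 28,600 = 98,470 m³
S = 15,210,766 / 98,470 = 154.4711 PSU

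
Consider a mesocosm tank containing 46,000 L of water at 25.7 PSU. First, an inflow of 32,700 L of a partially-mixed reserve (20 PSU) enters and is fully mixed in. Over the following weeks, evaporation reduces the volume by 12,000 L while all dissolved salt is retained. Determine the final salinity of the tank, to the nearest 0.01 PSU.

After mixing: salt = 46,000×25.7 + 32,700×20 = 1,836,200; volume = 78,700 L
After evaporation: salt unchanged = 1,836,200; volume = 78,700 − 12,000 = 66,700 L
S = 1,836,200 / 66,700 = 27.5292 PSU

27.53 PSU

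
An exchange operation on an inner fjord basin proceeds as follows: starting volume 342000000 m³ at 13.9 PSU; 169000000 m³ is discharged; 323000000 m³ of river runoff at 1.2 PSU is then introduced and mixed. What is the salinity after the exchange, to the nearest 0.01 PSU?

5.63 PSU

Remaining after removal: 173,000,000 m³ at 13.9 PSU (salt = 2,404,700,000)
After addition: salt = 2,404,700,000 + 323,000,000×1.2 = 2,792,300,000; volume = 496,000,000 m³
S = 2,792,300,000 / 496,000,000 = 5.6296 PSU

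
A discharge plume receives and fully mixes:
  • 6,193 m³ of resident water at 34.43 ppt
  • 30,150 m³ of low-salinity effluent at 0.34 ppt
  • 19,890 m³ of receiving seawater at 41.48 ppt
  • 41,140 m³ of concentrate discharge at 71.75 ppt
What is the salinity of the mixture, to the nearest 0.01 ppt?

41.08 ppt

Weighted by volume,
salt = 6,193×34.43 + 30,150×0.34 + 19,890×41.48 + 41,140×71.75 = 213,224.99 + 10,251 + 825,037.2 + 2,951,795 = 4,000,308.19
volume = 6,193 + 30,150 + 19,890 + 41,140 = 97,373 m³
S = 4,000,308.19 / 97,373 = 41.0823 ppt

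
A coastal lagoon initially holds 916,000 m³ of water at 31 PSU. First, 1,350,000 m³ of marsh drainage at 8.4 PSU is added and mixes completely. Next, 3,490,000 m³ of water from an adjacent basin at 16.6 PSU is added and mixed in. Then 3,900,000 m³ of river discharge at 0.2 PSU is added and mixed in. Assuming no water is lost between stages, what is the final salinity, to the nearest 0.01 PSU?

Salt balance:
Initial salt = 916,000×31 = 28,396,000
After stage 1: salt = 28,396,000 + 1,350,000×8.4 = 39,736,000; volume = 2,266,000 m³; S = 17.536 PSU
After stage 2: salt = 39,736,000 + 3,490,000×16.6 = 97,670,000; volume = 5,756,000 m³; S = 16.968 PSU
After stage 3: salt = 97,670,000 + 3,900,000×0.2 = 98,450,000; volume = 9,656,000 m³
S = 98,450,000 / 9,656,000 = 10.1957 PSU

10.20 PSU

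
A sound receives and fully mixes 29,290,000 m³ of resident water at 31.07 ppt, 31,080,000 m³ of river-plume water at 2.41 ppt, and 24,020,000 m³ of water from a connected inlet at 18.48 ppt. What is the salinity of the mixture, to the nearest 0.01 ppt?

16.93 ppt

Total salt / total volume:
salt = 29,290,000×31.07 + 31,080,000×2.41 + 24,020,000×18.48 = 910,040,300 + 74,902,800 + 443,889,600 = 1,428,832,700
volume = 29,290,000 + 31,080,000 + 24,020,000 = 84,390,000 m³
S = 1,428,832,700 / 84,390,000 = 16.9313 ppt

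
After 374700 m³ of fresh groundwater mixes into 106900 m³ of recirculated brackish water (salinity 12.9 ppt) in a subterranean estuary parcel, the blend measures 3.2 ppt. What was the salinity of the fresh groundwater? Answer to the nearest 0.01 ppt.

Salt balance: 106,900×12.9 + 374,700×S = 481,600×3.2
1,379,010 + 374,700·S = 1,541,120
S = (1,541,120 − 1,379,010) / 374,700 = 0.4326 ppt

0.43 ppt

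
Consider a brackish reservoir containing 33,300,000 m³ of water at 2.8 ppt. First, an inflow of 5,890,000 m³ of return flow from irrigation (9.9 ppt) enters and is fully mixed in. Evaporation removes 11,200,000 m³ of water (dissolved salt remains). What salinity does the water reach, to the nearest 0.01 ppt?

After mixing: salt = 33,300,000×2.8 + 5,890,000×9.9 = 151,551,000; volume = 39,190,000 m³
After evaporation: salt unchanged = 151,551,000; volume = 39,190,000 − 11,200,000 = 27,990,000 m³
S = 151,551,000 / 27,990,000 = 5.4145 ppt

5.41 ppt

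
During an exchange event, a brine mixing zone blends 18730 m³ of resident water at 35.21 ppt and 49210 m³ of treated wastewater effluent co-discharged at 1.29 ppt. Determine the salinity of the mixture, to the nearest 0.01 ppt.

10.64 ppt

Mass of salt is conserved:
salt = 18,730×35.21 + 49,210×1.29 = 659,483.3 + 63,480.9 = 722,964.2
volume = 18,730 + 49,210 = 67,940 m³
S = 722,964.2 / 67,940 = 10.6412 ppt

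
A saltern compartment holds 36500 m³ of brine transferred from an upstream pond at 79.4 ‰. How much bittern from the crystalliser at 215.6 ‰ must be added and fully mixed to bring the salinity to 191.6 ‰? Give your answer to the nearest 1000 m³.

171000 m³

Salt balance: 36,500×79.4 + V×215.6 = (36,500+V)×191.6
2,898,100 + 215.6V = 6,993,400 + 191.6V
4,095,300 = 24V
V = 170,637.5 m³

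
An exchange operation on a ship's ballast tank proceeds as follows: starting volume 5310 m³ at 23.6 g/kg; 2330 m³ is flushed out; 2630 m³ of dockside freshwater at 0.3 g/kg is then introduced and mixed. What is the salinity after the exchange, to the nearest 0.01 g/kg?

Remaining after removal: 2,980 m³ at 23.6 g/kg (salt = 70,328)
After addition: salt = 70,328 + 2,630×0.3 = 71,117; volume = 5,610 m³
S = 71,117 / 5,610 = 12.6768 g/kg

12.68 g/kg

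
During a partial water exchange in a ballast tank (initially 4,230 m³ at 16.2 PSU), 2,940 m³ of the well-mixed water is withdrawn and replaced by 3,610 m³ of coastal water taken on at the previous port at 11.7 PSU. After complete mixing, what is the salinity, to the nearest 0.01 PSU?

12.88 PSU

Remaining after removal: 1,290 m³ at 16.2 PSU (salt = 20,898)
After addition: salt = 20,898 + 3,610×11.7 = 63,135; volume = 4,900 m³
S = 63,135 / 4,900 = 12.8847 PSU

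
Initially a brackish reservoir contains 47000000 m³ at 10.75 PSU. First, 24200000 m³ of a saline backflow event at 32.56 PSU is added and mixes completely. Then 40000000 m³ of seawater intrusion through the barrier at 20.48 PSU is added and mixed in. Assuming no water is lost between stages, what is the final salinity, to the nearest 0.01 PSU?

Conserving salt mass:
Initial salt = 47,000,000×10.75 = 505,250,000
After stage 1: salt = 505,250,000 + 24,200,000×32.56 = 1,293,202,000; volume = 71,200,000 m³; S = 18.163 PSU
After stage 2: salt = 1,293,202,000 + 40,000,000×20.48 = 2,112,402,000; volume = 111,200,000 m³
S = 2,112,402,000 / 111,200,000 = 18.9964 PSU

19.00 PSU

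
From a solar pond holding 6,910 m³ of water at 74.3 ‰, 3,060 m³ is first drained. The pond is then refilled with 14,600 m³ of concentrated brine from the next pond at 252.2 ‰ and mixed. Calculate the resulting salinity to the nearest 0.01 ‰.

Remaining after removal: 3,850 m³ at 74.3 ‰ (salt = 286,055)
After addition: salt = 286,055 + 14,600×252.2 = 3,968,175; volume = 18,450 m³
S = 3,968,175 / 18,450 = 215.0772 ‰

215.08 ‰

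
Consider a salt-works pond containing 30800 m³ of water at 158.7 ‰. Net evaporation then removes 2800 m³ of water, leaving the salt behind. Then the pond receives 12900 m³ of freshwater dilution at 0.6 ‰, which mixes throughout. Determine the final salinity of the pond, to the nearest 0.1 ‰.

119.7 ‰

After evaporation: salt = 30,800×158.7 = 4,887,960; volume = 30,800 − 2,800 = 28,000 m³
After mixing: salt = 4,887,960 + 12,900×0.6 = 4,895,700; volume = 28,000 + 12,900 = 40,900 m³
S = 4,895,700 / 40,900 = 119.6993 ‰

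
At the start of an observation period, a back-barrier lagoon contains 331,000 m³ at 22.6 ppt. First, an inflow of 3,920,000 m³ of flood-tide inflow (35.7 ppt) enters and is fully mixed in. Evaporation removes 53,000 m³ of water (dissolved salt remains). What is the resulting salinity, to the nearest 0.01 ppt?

After mixing: salt = 331,000×22.6 + 3,920,000×35.7 = 147,424,600; volume = 4,251,000 m³
After evaporation: salt unchanged = 147,424,600; volume = 4,251,000 − 53,000 = 4,198,000 m³
S = 147,424,600 / 4,198,000 = 35.1178 ppt

35.12 ppt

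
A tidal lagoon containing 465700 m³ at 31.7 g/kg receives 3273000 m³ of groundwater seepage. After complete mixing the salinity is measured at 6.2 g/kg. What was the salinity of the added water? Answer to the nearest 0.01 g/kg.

2.57 g/kg

Salt balance: 465,700×31.7 + 3,273,000×S = 3,738,700×6.2
14,762,690 + 3,273,000·S = 23,179,940
S = (23,179,940 − 14,762,690) / 3,273,000 = 2.5717 g/kg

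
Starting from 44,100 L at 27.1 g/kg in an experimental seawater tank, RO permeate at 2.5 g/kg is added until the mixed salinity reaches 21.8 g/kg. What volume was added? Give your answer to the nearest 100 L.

12100 L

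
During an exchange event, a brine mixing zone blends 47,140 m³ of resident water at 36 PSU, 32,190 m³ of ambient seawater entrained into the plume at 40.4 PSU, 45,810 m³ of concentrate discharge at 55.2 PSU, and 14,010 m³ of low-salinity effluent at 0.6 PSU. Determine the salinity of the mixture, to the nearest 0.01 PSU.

Total salt / total volume:
salt = 47,140×36 + 32,190×40.4 + 45,810×55.2 + 14,010×0.6 = 1,697,040 + 1,300,476 + 2,528,712 + 8,406 = 5,534,634
volume = 47,140 + 32,190 + 45,810 + 14,010 = 139,150 m³
S = 5,534,634 / 139,150 = 39.7746 PSU

39.77 PSU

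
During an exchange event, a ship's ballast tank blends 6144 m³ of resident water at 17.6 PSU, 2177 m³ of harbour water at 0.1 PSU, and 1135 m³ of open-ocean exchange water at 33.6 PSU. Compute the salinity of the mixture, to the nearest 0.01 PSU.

15.49 PSU

Mass of salt is conserved:
salt = 6,144×17.6 + 2,177×0.1 + 1,135×33.6 = 108,134.4 + 217.7 + 38,136 = 146,488.1
volume = 6,144 + 2,177 + 1,135 = 9,456 m³
S = 146,488.1 / 9,456 = 15.4916 PSU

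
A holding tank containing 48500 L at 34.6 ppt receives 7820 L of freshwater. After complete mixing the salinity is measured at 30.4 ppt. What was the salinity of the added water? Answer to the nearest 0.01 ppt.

Salt balance: 48,500×34.6 + 7,820×S = 56,320×30.4
1,678,100 + 7,820·S = 1,712,128
S = (1,712,128 − 1,678,100) / 7,820 = 4.3514 ppt

4.35 ppt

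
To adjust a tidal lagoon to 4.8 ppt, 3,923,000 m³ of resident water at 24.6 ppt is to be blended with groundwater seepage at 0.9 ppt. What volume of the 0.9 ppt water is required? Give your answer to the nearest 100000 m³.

19900000 m³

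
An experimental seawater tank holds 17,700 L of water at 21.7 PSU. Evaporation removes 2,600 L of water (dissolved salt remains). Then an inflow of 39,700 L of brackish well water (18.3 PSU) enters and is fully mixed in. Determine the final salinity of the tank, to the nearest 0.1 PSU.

20.3 PSU

After evaporation: salt = 17,700×21.7 = 384,090; volume = 17,700 − 2,600 = 15,100 L
After mixing: salt = 384,090 + 39,700×18.3 = 1,110,600; volume = 15,100 + 39,700 = 54,800 L
S = 1,110,600 / 54,800 = 20.2664 PSU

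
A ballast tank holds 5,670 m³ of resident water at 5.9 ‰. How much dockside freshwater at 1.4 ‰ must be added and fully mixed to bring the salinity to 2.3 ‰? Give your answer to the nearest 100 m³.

Salt balance: 5,670×5.9 + V×1.4 = (5,670+V)×2.3
33,453 + 1.4V = 13,041 + 2.3V
20,412 = 0.9V
V = 22,680 m³

22700 m³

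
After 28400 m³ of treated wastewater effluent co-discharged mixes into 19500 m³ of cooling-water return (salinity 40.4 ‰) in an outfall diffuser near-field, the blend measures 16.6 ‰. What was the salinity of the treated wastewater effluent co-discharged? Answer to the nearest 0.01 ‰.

0.26 ‰

Salt balance: 19,500×40.4 + 28,400×S = 47,900×16.6
787,800 + 28,400·S = 795,140
S = (795,140 − 787,800) / 28,400 = 0.2585 ‰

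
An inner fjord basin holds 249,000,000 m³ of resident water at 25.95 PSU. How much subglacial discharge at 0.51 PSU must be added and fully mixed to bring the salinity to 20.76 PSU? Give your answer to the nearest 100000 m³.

63800000 m³

Salt balance: 249,000,000×25.95 + V×0.51 = (249,000,000+V)×20.76
6,461,550,000 + 0.51V = 5,169,240,000 + 20.76V
1,292,310,000 = 20.25V
V = 63,817,777.78 m³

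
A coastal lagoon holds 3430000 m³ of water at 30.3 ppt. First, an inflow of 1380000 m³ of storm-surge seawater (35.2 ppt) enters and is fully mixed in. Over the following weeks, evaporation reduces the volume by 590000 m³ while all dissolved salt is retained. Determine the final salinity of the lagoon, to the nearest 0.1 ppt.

36.1 ppt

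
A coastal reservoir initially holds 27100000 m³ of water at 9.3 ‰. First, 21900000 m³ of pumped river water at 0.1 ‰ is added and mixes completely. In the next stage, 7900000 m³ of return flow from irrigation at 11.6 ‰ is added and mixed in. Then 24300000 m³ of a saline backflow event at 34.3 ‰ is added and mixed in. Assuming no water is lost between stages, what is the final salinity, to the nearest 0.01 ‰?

Salt balance:
Initial salt = 27,100,000×9.3 = 252,030,000
After stage 1: salt = 252,030,000 + 21,900,000×0.1 = 254,220,000; volume = 49,000,000 m³; S = 5.188 ‰
After stage 2: salt = 254,220,000 + 7,900,000×11.6 = 345,860,000; volume = 56,900,000 m³; S = 6.078 ‰
After stage 3: salt = 345,860,000 + 24,300,000×34.3 = 1,179,350,000; volume = 81,200,000 m³
S = 1,179,350,000 / 81,200,000 = 14.524 ‰

14.52 ‰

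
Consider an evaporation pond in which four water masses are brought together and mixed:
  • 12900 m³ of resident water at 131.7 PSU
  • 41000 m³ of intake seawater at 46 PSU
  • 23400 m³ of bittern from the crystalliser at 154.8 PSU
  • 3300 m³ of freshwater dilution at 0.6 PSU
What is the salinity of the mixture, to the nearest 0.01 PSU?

89.44 PSU

Total salt / total volume:
salt = 12,900×131.7 + 41,000×46 + 23,400×154.8 + 3,300×0.6 = 1,698,930 + 1,886,000 + 3,622,320 + 1,980 = 7,209,230
volume = 12,900 + 41,000 + 23,400 + 3,300 = 80,600 m³
S = 7,209,230 / 80,600 = 89.4445 PSU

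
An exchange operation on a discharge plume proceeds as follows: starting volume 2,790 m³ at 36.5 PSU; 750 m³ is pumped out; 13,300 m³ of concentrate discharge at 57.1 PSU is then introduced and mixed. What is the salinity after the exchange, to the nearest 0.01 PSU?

Remaining after removal: 2,040 m³ at 36.5 PSU (salt = 74,460)
After addition: salt = 74,460 + 13,300×57.1 = 833,890; volume = 15,340 m³
S = 833,890 / 15,340 = 54.3605 PSU

54.36 PSU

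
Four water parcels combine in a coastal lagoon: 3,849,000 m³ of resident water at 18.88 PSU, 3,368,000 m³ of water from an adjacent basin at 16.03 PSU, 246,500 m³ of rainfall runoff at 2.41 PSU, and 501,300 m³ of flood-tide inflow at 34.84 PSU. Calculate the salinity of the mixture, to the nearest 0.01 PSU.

18.17 PSU

Conserving salt mass:
salt = 3,849,000×18.88 + 3,368,000×16.03 + 246,500×2.41 + 501,300×34.84 = 72,669,120 + 53,989,040 + 594,065 + 17,465,292 = 144,717,517
volume = 3,849,000 + 3,368,000 + 246,500 + 501,300 = 7,964,800 m³
S = 144,717,517 / 7,964,800 = 18.1696 PSU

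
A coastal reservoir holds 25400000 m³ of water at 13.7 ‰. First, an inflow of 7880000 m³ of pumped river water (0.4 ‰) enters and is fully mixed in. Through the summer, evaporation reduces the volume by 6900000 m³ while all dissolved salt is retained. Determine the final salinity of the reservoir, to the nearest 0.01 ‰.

After mixing: salt = 25,400,000×13.7 + 7,880,000×0.4 = 351,132,000; volume = 33,280,000 m³
After evaporation: salt unchanged = 351,132,000; volume = 33,280,000 − 6,900,000 = 26,380,000 m³
S = 351,132,000 / 26,380,000 = 13.3105 ‰

13.31 ‰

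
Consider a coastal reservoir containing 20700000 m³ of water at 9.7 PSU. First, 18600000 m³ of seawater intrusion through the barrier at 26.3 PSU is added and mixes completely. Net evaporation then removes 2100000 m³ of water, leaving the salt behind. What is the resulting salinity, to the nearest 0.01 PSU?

After mixing: salt = 20,700,000×9.7 + 18,600,000×26.3 = 689,970,000; volume = 39,300,000 m³
After evaporation: salt unchanged = 689,970,000; volume = 39,300,000 − 2,100,000 = 37,200,000 m³
S = 689,970,000 / 37,200,000 = 18.5476 PSU

18.55 PSU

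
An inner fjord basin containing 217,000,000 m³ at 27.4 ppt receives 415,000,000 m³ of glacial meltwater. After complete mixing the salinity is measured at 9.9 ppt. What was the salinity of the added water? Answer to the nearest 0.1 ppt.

0.7 ppt

Salt balance: 217,000,000×27.4 + 415,000,000×S = 632,000,000×9.9
5,945,800,000 + 415,000,000·S = 6,256,800,000
S = (6,256,800,000 − 5,945,800,000) / 415,000,000 = 0.7494 ppt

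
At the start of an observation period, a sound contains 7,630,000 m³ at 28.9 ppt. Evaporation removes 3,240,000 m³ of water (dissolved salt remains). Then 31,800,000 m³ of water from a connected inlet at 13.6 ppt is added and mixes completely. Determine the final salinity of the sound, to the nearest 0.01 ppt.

18.04 ppt

After evaporation: salt = 7,630,000×28.9 = 220,507,000; volume = 7,630,000 − 3,240,000 = 4,390,000 m³
After mixing: salt = 220,507,000 + 31,800,000×13.6 = 652,987,000; volume = 4,390,000 + 31,800,000 = 36,190,000 m³
S = 652,987,000 / 36,190,000 = 18.0433 ppt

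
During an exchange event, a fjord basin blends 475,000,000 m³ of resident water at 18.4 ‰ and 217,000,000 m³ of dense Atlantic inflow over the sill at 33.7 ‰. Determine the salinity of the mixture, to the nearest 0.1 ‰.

Mass of salt is conserved:
salt = 475,000,000×18.4 + 217,000,000×33.7 = 8,740,000,000 + 7,312,900,000 = 16,052,900,000
volume = 475,000,000 + 217,000,000 = 692,000,000 m³
S = 16,052,900,000 / 692,000,000 = 23.198 ‰

23.2 ‰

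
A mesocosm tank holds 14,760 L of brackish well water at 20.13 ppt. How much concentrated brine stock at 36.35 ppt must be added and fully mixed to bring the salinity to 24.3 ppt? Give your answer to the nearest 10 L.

Salt balance: 14,760×20.13 + V×36.35 = (14,760+V)×24.3
297,118.8 + 36.35V = 358,668 + 24.3V
61,549.2 = 12.05V
V = 5,107.82 L

5110 L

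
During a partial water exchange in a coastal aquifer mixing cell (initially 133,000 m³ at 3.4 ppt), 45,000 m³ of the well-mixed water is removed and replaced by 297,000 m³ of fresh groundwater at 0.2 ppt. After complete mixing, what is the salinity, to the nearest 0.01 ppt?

Remaining after removal: 88,000 m³ at 3.4 ppt (salt = 299,200)
After addition: salt = 299,200 + 297,000×0.2 = 358,600; volume = 385,000 m³
S = 358,600 / 385,000 = 0.9314 ppt

0.93 ppt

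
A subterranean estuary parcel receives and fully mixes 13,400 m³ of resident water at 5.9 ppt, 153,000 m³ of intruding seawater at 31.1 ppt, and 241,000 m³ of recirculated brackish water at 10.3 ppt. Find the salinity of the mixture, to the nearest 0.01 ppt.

Salt balance:
salt = 13,400×5.9 + 153,000×31.1 + 241,000×10.3 = 79,060 + 4,758,300 + 2,482,300 = 7,319,660
volume = 13,400 + 153,000 + 241,000 = 407,400 m³
S = 7,319,660 / 407,400 = 17.9668 ppt

17.97 ppt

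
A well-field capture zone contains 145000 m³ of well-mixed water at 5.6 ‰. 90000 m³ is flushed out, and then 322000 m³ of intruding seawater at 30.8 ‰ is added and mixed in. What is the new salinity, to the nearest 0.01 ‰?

27.12 ‰

Remaining after removal: 55,000 m³ at 5.6 ‰ (salt = 308,000)
After addition: salt = 308,000 + 322,000×30.8 = 10,225,600; volume = 377,000 m³
S = 10,225,600 / 377,000 = 27.1236 ‰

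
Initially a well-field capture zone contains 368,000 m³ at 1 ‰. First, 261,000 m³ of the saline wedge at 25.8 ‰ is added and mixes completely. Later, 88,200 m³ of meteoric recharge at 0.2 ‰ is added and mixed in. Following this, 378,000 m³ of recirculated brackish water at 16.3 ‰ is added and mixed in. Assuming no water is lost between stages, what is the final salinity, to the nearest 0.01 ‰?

12.13 ‰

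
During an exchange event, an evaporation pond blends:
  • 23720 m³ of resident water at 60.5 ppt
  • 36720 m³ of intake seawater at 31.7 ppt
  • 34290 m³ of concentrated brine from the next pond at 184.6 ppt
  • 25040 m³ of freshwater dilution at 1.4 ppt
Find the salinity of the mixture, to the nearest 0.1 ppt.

Salt balance:
salt = 23,720×60.5 + 36,720×31.7 + 34,290×184.6 + 25,040×1.4 = 1,435,060 + 1,164,024 + 6,329,934 + 35,056 = 8,964,074
volume = 23,720 + 36,720 + 34,290 + 25,040 = 119,770 m³
S = 8,964,074 / 119,770 = 74.844 ppt

74.8 ppt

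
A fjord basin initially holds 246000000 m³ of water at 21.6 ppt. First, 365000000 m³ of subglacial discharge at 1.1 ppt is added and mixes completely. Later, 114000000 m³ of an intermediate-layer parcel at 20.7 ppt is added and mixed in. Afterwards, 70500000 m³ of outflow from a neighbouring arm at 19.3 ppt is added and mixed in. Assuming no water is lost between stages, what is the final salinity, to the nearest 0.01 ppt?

11.86 ppt

Salt balance:
Initial salt = 246,000,000×21.6 = 5,313,600,000
After stage 1: salt = 5,313,600,000 + 365,000,000×1.1 = 5,715,100,000; volume = 611,000,000 m³; S = 9.354 ppt
After stage 2: salt = 5,715,100,000 + 114,000,000×20.7 = 8,074,900,000; volume = 725,000,000 m³; S = 11.138 ppt
After stage 3: salt = 8,074,900,000 + 70,500,000×19.3 = 9,435,550,000; volume = 795,500,000 m³
S = 9,435,550,000 / 795,500,000 = 11.8612 ppt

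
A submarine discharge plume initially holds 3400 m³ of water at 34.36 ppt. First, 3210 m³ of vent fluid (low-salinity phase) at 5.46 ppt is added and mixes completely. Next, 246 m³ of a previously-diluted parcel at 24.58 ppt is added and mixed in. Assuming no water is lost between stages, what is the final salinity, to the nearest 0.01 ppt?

20.48 ppt

Conserving salt mass:
Initial salt = 3,400×34.36 = 116,824
After stage 1: salt = 116,824 + 3,210×5.46 = 134,350.6; volume = 6,610 m³; S = 20.325 ppt
After stage 2: salt = 134,350.6 + 246×24.58 = 140,397.28; volume = 6,856 m³
S = 140,397.28 / 6,856 = 20.478 ppt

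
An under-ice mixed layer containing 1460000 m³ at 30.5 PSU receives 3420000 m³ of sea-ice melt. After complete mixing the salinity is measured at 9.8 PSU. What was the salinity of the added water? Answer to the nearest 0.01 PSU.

0.96 PSU

Salt balance: 1,460,000×30.5 + 3,420,000×S = 4,880,000×9.8
44,530,000 + 3,420,000·S = 47,824,000
S = (47,824,000 − 44,530,000) / 3,420,000 = 0.9632 PSU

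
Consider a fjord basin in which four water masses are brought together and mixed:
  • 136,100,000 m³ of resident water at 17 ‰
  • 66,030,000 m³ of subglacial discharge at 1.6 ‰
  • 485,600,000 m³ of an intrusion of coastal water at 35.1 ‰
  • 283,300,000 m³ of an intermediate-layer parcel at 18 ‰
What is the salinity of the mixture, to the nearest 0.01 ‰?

25.30 ‰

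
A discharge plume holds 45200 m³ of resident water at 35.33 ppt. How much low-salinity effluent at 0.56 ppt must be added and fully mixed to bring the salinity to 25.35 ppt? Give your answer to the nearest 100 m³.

18200 m³

Salt balance: 45,200×35.33 + V×0.56 = (45,200+V)×25.35
1,596,916 + 0.56V = 1,145,820 + 25.35V
451,096 = 24.79V
V = 18,196.69 m³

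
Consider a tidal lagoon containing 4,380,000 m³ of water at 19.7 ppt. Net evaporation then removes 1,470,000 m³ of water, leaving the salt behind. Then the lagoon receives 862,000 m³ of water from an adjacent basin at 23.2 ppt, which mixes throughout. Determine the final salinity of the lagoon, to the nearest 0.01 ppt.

After evaporation: salt = 4,380,000×19.7 = 86,286,000; volume = 4,380,000 − 1,470,000 = 2,910,000 m³
After mixing: salt = 86,286,000 + 862,000×23.2 = 106,284,400; volume = 2,910,000 + 862,000 = 3,772,000 m³
S = 106,284,400 / 3,772,000 = 28.1772 ppt

28.18 ppt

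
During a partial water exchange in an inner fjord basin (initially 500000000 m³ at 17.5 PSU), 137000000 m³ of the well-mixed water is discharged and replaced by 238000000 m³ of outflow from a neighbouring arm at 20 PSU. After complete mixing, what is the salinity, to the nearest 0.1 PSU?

18.5 PSU

Remaining after removal: 363,000,000 m³ at 17.5 PSU (salt = 6,352,500,000)
After addition: salt = 6,352,500,000 + 238,000,000×20 = 11,112,500,000; volume = 601,000,000 m³
S = 11,112,500,000 / 601,000,000 = 18.49 PSU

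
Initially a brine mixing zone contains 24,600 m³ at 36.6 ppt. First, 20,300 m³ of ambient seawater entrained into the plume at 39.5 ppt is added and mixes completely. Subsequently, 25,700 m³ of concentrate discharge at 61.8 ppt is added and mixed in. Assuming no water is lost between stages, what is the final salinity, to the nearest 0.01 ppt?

Total salt / total volume:
Initial salt = 24,600×36.6 = 900,360
After stage 1: salt = 900,360 + 20,300×39.5 = 1,702,210; volume = 44,900 m³; S = 37.911 ppt
After stage 2: salt = 1,702,210 + 25,700×61.8 = 3,290,470; volume = 70,600 m³
S = 3,290,470 / 70,600 = 46.6072 ppt

46.61 ppt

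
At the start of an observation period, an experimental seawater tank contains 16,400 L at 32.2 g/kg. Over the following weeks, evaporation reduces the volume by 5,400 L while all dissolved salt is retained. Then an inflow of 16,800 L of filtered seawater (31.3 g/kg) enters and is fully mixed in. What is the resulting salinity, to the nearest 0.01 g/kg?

After evaporation: salt = 16,400×32.2 = 528,080; volume = 16,400 − 5,400 = 11,000 L
After mixing: salt = 528,080 + 16,800×31.3 = 1,053,920; volume = 11,000 + 16,800 = 27,800 L
S = 1,053,920 / 27,800 = 37.9108 g/kg

37.91 g/kg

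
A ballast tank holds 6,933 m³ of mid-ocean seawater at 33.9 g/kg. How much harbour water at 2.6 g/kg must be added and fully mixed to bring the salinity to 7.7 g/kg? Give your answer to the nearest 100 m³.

35600 m³

Salt balance: 6,933×33.9 + V×2.6 = (6,933+V)×7.7
235,028.7 + 2.6V = 53,384.1 + 7.7V
181,644.6 = 5.1V
V = 35,616.59 m³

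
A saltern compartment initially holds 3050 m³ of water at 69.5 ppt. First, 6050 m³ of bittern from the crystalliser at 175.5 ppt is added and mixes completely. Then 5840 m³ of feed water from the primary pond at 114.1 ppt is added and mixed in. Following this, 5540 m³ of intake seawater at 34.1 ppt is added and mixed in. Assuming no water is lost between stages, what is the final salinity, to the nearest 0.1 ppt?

Salt balance:
Initial salt = 3,050×69.5 = 211,975
After stage 1: salt = 211,975 + 6,050×175.5 = 1,273,750; volume = 9,100 m³; S = 139.973 ppt
After stage 2: salt = 1,273,750 + 5,840×114.1 = 1,940,094; volume = 14,940 m³; S = 129.859 ppt
After stage 3: salt = 1,940,094 + 5,540×34.1 = 2,129,008; volume = 20,480 m³
S = 2,129,008 / 20,480 = 103.9555 ppt

104.0 ppt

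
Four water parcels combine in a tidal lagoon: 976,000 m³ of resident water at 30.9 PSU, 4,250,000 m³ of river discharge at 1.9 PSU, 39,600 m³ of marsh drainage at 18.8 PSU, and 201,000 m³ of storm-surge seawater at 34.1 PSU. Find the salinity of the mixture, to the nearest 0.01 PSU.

By conservation of dissolved salt,
salt = 976,000×30.9 + 4,250,000×1.9 + 39,600×18.8 + 201,000×34.1 = 30,158,400 + 8,075,000 + 744,480 + 6,854,100 = 45,831,980
volume = 976,000 + 4,250,000 + 39,600 + 201,000 = 5,466,600 m³
S = 45,831,980 / 5,466,600 = 8.384 PSU

8.38 PSU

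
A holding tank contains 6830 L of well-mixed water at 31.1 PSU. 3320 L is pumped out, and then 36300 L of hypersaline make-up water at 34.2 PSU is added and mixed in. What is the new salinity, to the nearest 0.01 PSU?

33.93 PSU

Remaining after removal: 3,510 L at 31.1 PSU (salt = 109,161)
After addition: salt = 109,161 + 36,300×34.2 = 1,350,621; volume = 39,810 L
S = 1,350,621 / 39,810 = 33.9267 PSU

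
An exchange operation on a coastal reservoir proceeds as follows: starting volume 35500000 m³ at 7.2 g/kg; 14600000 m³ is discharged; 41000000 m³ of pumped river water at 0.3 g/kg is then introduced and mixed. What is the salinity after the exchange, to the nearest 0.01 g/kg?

2.63 g/kg

Remaining after removal: 20,900,000 m³ at 7.2 g/kg (salt = 150,480,000)
After addition: salt = 150,480,000 + 41,000,000×0.3 = 162,780,000; volume = 61,900,000 m³
S = 162,780,000 / 61,900,000 = 2.6297 g/kg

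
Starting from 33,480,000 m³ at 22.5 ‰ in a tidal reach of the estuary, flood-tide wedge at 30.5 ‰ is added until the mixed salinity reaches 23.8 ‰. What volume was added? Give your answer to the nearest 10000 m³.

Salt balance: 33,480,000×22.5 + V×30.5 = (33,480,000+V)×23.8
753,300,000 + 30.5V = 796,824,000 + 23.8V
43,524,000 = 6.7V
V = 6,496,119.4 m³

6500000 m³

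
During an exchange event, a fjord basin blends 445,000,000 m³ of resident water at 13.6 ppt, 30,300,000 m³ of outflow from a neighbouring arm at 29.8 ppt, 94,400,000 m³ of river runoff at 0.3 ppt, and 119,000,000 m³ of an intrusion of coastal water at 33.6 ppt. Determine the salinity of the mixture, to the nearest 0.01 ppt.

Weighted by volume,
salt = 445,000,000×13.6 + 30,300,000×29.8 + 94,400,000×0.3 + 119,000,000×33.6 = 6,052,000,000 + 902,940,000 + 28,320,000 + 3,998,400,000 = 10,981,660,000
volume = 445,000,000 + 30,300,000 + 94,400,000 + 119,000,000 = 688,700,000 m³
S = 10,981,660,000 / 688,700,000 = 15.9455 ppt

15.95 ppt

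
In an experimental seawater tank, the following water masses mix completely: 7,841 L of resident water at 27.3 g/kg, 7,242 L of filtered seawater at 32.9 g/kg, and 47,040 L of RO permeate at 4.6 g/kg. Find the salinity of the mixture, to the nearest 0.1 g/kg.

Salt balance:
salt = 7,841×27.3 + 7,242×32.9 + 47,040×4.6 = 214,059.3 + 238,261.8 + 216,384 = 668,705.1
volume = 7,841 + 7,242 + 47,040 = 62,123 L
S = 668,705.1 / 62,123 = 10.764 g/kg

10.8 g/kg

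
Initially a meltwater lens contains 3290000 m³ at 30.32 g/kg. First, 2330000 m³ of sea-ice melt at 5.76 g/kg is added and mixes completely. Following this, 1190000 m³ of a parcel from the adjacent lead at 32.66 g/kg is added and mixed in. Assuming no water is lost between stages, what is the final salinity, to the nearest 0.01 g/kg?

22.33 g/kg

Mass of salt is conserved:
Initial salt = 3,290,000×30.32 = 99,752,800
After stage 1: salt = 99,752,800 + 2,330,000×5.76 = 113,173,600; volume = 5,620,000 m³; S = 20.138 g/kg
After stage 2: salt = 113,173,600 + 1,190,000×32.66 = 152,039,000; volume = 6,810,000 m³
S = 152,039,000 / 6,810,000 = 22.3258 g/kg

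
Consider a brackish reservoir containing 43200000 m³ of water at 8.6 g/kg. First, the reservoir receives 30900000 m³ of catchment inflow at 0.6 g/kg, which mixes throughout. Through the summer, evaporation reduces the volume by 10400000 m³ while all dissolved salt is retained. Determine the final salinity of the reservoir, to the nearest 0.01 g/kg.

After mixing: salt = 43,200,000×8.6 + 30,900,000×0.6 = 390,060,000; volume = 74,100,000 m³
After evaporation: salt unchanged = 390,060,000; volume = 74,100,000 − 10,400,000 = 63,700,000 m³
S = 390,060,000 / 63,700,000 = 6.1234 g/kg

6.12 g/kg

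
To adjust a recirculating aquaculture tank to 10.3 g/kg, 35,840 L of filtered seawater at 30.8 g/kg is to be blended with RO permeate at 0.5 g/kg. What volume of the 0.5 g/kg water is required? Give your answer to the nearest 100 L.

Salt balance: 35,840×30.8 + V×0.5 = (35,840+V)×10.3
1,103,872 + 0.5V = 369,152 + 10.3V
734,720 = 9.8V
V = 74,971.43 L

75000 L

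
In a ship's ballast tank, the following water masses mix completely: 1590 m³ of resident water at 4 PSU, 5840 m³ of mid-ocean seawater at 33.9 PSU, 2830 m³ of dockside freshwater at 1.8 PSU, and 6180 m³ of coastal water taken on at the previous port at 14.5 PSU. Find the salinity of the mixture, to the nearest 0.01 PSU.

Mass of salt is conserved:
salt = 1,590×4 + 5,840×33.9 + 2,830×1.8 + 6,180×14.5 = 6,360 + 197,976 + 5,094 + 89,610 = 299,040
volume = 1,590 + 5,840 + 2,830 + 6,180 = 16,440 m³
S = 299,040 / 16,440 = 18.1898 PSU

18.19 PSU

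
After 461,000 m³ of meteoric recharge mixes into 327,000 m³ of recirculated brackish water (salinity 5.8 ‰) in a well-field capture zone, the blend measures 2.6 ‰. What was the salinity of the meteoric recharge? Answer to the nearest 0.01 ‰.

Salt balance: 327,000×5.8 + 461,000×S = 788,000×2.6
1,896,600 + 461,000·S = 2,048,800
S = (2,048,800 − 1,896,600) / 461,000 = 0.3302 ‰

0.33 ‰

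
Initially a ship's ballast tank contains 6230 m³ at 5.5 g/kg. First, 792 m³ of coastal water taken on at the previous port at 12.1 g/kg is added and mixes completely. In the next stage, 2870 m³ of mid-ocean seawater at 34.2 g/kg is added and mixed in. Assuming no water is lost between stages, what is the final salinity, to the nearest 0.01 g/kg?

14.36 g/kg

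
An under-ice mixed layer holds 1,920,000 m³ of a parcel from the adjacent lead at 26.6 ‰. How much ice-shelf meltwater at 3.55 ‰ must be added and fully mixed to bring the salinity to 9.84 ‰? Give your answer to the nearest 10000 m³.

5120000 m³

Salt balance: 1,920,000×26.6 + V×3.55 = (1,920,000+V)×9.84
51,072,000 + 3.55V = 18,892,800 + 9.84V
32,179,200 = 6.29V
V = 5,115,930.05 m³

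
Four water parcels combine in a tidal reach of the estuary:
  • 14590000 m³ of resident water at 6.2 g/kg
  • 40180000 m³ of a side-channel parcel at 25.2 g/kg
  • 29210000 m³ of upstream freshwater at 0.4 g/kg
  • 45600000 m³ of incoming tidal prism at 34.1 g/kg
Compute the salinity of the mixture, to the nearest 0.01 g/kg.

20.60 g/kg

Salt balance:
salt = 14,590,000×6.2 + 40,180,000×25.2 + 29,210,000×0.4 + 45,600,000×34.1 = 90,458,000 + 1,012,536,000 + 11,684,000 + 1,554,960,000 = 2,669,638,000
volume = 14,590,000 + 40,180,000 + 29,210,000 + 45,600,000 = 129,580,000 m³
S = 2,669,638,000 / 129,580,000 = 20.6022 g/kg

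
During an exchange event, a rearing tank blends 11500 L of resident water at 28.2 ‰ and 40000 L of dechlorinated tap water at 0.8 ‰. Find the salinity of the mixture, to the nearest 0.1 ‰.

Conserving salt mass:
salt = 11,500×28.2 + 40,000×0.8 = 324,300 + 32,000 = 356,300
volume = 11,500 + 40,000 = 51,500 L
S = 356,300 / 51,500 = 6.918 ‰

6.9 ‰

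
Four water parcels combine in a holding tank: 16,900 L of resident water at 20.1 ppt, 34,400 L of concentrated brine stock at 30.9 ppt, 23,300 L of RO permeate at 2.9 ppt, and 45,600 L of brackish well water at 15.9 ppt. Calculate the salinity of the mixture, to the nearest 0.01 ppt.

18.26 ppt

Weighted by volume,
salt = 16,900×20.1 + 34,400×30.9 + 23,300×2.9 + 45,600×15.9 = 339,690 + 1,062,960 + 67,570 + 725,040 = 2,195,260
volume = 16,900 + 34,400 + 23,300 + 45,600 = 120,200 L
S = 2,195,260 / 120,200 = 18.2634 ppt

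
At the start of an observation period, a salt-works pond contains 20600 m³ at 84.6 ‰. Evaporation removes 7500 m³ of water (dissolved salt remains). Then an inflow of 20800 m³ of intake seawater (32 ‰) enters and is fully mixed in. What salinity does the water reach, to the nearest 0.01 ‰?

71.04 ‰

After evaporation: salt = 20,600×84.6 = 1,742,760; volume = 20,600 − 7,500 = 13,100 m³
After mixing: salt = 1,742,760 + 20,800×32 = 2,408,360; volume = 13,100 + 20,800 = 33,900 m³
S = 2,408,360 / 33,900 = 71.0431 ‰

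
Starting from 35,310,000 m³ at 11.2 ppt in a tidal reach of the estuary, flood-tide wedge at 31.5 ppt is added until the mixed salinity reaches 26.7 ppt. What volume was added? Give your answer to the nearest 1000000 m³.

Salt balance: 35,310,000×11.2 + V×31.5 = (35,310,000+V)×26.7
395,472,000 + 31.5V = 942,777,000 + 26.7V
547,305,000 = 4.8V
V = 114,021,875 m³

114000000 m³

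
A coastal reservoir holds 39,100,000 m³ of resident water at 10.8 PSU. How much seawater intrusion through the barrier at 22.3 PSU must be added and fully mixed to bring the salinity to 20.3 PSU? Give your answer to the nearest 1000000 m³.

Salt balance: 39,100,000×10.8 + V×22.3 = (39,100,000+V)×20.3
422,280,000 + 22.3V = 793,730,000 + 20.3V
371,450,000 = 2V
V = 185,725,000 m³

186000000 m³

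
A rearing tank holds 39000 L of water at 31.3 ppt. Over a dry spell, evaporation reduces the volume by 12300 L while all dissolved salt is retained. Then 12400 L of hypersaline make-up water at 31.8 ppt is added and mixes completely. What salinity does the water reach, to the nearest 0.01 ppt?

41.30 ppt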